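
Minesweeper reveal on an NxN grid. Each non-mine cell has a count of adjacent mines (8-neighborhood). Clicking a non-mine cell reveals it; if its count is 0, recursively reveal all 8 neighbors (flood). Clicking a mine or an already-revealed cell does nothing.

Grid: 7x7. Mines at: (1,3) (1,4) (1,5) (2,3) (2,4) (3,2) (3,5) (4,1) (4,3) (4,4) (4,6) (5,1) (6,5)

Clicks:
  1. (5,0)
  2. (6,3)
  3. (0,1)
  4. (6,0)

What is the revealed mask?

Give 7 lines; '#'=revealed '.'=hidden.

Click 1 (5,0) count=2: revealed 1 new [(5,0)] -> total=1
Click 2 (6,3) count=0: revealed 6 new [(5,2) (5,3) (5,4) (6,2) (6,3) (6,4)] -> total=7
Click 3 (0,1) count=0: revealed 11 new [(0,0) (0,1) (0,2) (1,0) (1,1) (1,2) (2,0) (2,1) (2,2) (3,0) (3,1)] -> total=18
Click 4 (6,0) count=1: revealed 1 new [(6,0)] -> total=19

Answer: ###....
###....
###....
##.....
.......
#.###..
#.###..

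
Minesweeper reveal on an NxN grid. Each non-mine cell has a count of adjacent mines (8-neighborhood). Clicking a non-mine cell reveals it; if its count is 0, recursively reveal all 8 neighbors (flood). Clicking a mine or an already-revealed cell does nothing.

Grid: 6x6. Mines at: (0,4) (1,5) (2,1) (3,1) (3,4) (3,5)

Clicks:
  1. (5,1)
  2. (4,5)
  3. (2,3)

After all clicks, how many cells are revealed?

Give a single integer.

Click 1 (5,1) count=0: revealed 12 new [(4,0) (4,1) (4,2) (4,3) (4,4) (4,5) (5,0) (5,1) (5,2) (5,3) (5,4) (5,5)] -> total=12
Click 2 (4,5) count=2: revealed 0 new [(none)] -> total=12
Click 3 (2,3) count=1: revealed 1 new [(2,3)] -> total=13

Answer: 13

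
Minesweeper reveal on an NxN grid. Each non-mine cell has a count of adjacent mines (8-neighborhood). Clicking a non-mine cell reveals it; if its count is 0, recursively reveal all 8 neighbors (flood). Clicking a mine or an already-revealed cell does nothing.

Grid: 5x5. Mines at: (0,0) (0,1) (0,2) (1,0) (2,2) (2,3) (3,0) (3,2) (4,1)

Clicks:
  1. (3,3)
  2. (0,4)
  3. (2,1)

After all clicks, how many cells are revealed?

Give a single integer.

Click 1 (3,3) count=3: revealed 1 new [(3,3)] -> total=1
Click 2 (0,4) count=0: revealed 4 new [(0,3) (0,4) (1,3) (1,4)] -> total=5
Click 3 (2,1) count=4: revealed 1 new [(2,1)] -> total=6

Answer: 6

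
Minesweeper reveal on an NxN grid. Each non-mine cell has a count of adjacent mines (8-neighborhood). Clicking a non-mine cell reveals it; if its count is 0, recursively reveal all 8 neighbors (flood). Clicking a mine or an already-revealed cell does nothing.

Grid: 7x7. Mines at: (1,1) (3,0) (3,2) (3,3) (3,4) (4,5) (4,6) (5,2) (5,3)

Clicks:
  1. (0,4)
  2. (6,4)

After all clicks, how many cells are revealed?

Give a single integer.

Click 1 (0,4) count=0: revealed 17 new [(0,2) (0,3) (0,4) (0,5) (0,6) (1,2) (1,3) (1,4) (1,5) (1,6) (2,2) (2,3) (2,4) (2,5) (2,6) (3,5) (3,6)] -> total=17
Click 2 (6,4) count=1: revealed 1 new [(6,4)] -> total=18

Answer: 18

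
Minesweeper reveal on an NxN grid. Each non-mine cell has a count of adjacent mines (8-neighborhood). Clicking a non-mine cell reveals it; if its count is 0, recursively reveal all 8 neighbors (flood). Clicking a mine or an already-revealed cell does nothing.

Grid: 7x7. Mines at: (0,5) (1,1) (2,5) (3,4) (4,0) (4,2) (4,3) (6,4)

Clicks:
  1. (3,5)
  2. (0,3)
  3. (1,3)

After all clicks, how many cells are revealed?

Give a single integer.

Answer: 10

Derivation:
Click 1 (3,5) count=2: revealed 1 new [(3,5)] -> total=1
Click 2 (0,3) count=0: revealed 9 new [(0,2) (0,3) (0,4) (1,2) (1,3) (1,4) (2,2) (2,3) (2,4)] -> total=10
Click 3 (1,3) count=0: revealed 0 new [(none)] -> total=10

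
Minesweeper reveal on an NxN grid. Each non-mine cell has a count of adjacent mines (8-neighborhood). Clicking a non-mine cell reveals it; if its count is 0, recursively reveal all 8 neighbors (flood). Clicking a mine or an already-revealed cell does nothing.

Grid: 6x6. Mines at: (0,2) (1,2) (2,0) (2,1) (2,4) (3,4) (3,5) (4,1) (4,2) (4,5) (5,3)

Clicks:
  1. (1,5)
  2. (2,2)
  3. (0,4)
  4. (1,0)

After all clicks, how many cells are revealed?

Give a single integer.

Click 1 (1,5) count=1: revealed 1 new [(1,5)] -> total=1
Click 2 (2,2) count=2: revealed 1 new [(2,2)] -> total=2
Click 3 (0,4) count=0: revealed 5 new [(0,3) (0,4) (0,5) (1,3) (1,4)] -> total=7
Click 4 (1,0) count=2: revealed 1 new [(1,0)] -> total=8

Answer: 8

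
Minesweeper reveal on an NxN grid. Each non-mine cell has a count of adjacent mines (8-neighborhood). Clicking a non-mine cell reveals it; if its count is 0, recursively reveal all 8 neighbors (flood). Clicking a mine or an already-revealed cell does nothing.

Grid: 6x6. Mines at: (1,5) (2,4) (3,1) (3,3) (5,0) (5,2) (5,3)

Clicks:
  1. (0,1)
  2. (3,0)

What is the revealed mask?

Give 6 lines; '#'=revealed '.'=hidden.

Answer: #####.
#####.
####..
#.....
......
......

Derivation:
Click 1 (0,1) count=0: revealed 14 new [(0,0) (0,1) (0,2) (0,3) (0,4) (1,0) (1,1) (1,2) (1,3) (1,4) (2,0) (2,1) (2,2) (2,3)] -> total=14
Click 2 (3,0) count=1: revealed 1 new [(3,0)] -> total=15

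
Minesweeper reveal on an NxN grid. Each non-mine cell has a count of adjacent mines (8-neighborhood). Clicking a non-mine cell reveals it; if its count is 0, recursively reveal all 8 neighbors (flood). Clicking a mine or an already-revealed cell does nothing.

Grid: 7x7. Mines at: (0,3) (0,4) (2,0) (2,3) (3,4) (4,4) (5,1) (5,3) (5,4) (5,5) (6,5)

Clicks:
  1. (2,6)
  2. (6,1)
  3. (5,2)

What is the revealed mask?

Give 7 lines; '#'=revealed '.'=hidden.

Click 1 (2,6) count=0: revealed 10 new [(0,5) (0,6) (1,5) (1,6) (2,5) (2,6) (3,5) (3,6) (4,5) (4,6)] -> total=10
Click 2 (6,1) count=1: revealed 1 new [(6,1)] -> total=11
Click 3 (5,2) count=2: revealed 1 new [(5,2)] -> total=12

Answer: .....##
.....##
.....##
.....##
.....##
..#....
.#.....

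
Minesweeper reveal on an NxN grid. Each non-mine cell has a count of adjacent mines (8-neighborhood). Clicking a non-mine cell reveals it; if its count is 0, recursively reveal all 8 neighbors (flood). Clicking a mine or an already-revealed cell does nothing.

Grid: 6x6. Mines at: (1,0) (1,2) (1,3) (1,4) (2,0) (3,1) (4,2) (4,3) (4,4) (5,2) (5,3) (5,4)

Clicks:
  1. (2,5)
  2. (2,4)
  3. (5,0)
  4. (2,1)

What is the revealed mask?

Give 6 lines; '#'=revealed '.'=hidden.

Click 1 (2,5) count=1: revealed 1 new [(2,5)] -> total=1
Click 2 (2,4) count=2: revealed 1 new [(2,4)] -> total=2
Click 3 (5,0) count=0: revealed 4 new [(4,0) (4,1) (5,0) (5,1)] -> total=6
Click 4 (2,1) count=4: revealed 1 new [(2,1)] -> total=7

Answer: ......
......
.#..##
......
##....
##....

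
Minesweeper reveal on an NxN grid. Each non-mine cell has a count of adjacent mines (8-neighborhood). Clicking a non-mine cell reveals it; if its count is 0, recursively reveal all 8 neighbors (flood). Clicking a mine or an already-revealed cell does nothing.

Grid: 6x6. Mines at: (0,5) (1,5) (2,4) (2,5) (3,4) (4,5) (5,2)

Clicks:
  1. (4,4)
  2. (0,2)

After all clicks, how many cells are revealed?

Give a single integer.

Answer: 25

Derivation:
Click 1 (4,4) count=2: revealed 1 new [(4,4)] -> total=1
Click 2 (0,2) count=0: revealed 24 new [(0,0) (0,1) (0,2) (0,3) (0,4) (1,0) (1,1) (1,2) (1,3) (1,4) (2,0) (2,1) (2,2) (2,3) (3,0) (3,1) (3,2) (3,3) (4,0) (4,1) (4,2) (4,3) (5,0) (5,1)] -> total=25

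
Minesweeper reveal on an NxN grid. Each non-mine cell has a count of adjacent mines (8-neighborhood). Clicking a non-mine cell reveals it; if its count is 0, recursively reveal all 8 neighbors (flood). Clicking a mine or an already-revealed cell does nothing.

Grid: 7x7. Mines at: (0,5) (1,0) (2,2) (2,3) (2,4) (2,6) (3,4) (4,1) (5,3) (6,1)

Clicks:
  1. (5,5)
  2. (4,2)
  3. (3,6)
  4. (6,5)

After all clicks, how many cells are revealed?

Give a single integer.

Click 1 (5,5) count=0: revealed 11 new [(3,5) (3,6) (4,4) (4,5) (4,6) (5,4) (5,5) (5,6) (6,4) (6,5) (6,6)] -> total=11
Click 2 (4,2) count=2: revealed 1 new [(4,2)] -> total=12
Click 3 (3,6) count=1: revealed 0 new [(none)] -> total=12
Click 4 (6,5) count=0: revealed 0 new [(none)] -> total=12

Answer: 12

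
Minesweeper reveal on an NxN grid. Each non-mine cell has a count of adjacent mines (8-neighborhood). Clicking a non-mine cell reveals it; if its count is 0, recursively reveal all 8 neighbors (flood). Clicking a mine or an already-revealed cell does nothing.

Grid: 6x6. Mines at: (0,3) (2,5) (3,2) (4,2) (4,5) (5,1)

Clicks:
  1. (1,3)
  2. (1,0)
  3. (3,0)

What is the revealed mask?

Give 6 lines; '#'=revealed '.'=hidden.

Answer: ###...
####..
###...
##....
##....
......

Derivation:
Click 1 (1,3) count=1: revealed 1 new [(1,3)] -> total=1
Click 2 (1,0) count=0: revealed 13 new [(0,0) (0,1) (0,2) (1,0) (1,1) (1,2) (2,0) (2,1) (2,2) (3,0) (3,1) (4,0) (4,1)] -> total=14
Click 3 (3,0) count=0: revealed 0 new [(none)] -> total=14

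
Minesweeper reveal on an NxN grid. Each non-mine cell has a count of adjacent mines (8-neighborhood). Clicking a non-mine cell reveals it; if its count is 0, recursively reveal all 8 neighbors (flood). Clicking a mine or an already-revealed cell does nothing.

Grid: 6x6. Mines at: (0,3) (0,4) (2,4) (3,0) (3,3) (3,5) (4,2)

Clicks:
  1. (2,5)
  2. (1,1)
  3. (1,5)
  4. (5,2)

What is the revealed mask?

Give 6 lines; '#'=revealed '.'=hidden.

Click 1 (2,5) count=2: revealed 1 new [(2,5)] -> total=1
Click 2 (1,1) count=0: revealed 9 new [(0,0) (0,1) (0,2) (1,0) (1,1) (1,2) (2,0) (2,1) (2,2)] -> total=10
Click 3 (1,5) count=2: revealed 1 new [(1,5)] -> total=11
Click 4 (5,2) count=1: revealed 1 new [(5,2)] -> total=12

Answer: ###...
###..#
###..#
......
......
..#...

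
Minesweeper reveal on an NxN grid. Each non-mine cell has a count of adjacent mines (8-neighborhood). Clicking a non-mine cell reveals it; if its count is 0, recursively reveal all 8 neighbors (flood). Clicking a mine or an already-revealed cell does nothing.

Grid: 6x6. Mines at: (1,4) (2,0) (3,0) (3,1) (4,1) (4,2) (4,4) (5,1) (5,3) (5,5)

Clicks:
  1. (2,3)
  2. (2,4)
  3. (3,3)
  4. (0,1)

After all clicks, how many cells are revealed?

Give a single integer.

Click 1 (2,3) count=1: revealed 1 new [(2,3)] -> total=1
Click 2 (2,4) count=1: revealed 1 new [(2,4)] -> total=2
Click 3 (3,3) count=2: revealed 1 new [(3,3)] -> total=3
Click 4 (0,1) count=0: revealed 10 new [(0,0) (0,1) (0,2) (0,3) (1,0) (1,1) (1,2) (1,3) (2,1) (2,2)] -> total=13

Answer: 13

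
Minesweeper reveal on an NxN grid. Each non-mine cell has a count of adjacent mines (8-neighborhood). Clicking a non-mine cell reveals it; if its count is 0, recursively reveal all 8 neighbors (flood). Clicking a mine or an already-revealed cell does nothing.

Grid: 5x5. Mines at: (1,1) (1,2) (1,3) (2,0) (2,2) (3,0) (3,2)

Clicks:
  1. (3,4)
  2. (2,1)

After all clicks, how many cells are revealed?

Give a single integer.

Answer: 7

Derivation:
Click 1 (3,4) count=0: revealed 6 new [(2,3) (2,4) (3,3) (3,4) (4,3) (4,4)] -> total=6
Click 2 (2,1) count=6: revealed 1 new [(2,1)] -> total=7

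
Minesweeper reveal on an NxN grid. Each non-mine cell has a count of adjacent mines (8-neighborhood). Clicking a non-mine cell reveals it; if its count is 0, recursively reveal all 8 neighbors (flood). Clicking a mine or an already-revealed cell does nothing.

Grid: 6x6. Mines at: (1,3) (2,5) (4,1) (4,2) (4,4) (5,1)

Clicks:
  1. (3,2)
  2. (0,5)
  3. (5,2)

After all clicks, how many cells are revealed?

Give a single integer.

Click 1 (3,2) count=2: revealed 1 new [(3,2)] -> total=1
Click 2 (0,5) count=0: revealed 4 new [(0,4) (0,5) (1,4) (1,5)] -> total=5
Click 3 (5,2) count=3: revealed 1 new [(5,2)] -> total=6

Answer: 6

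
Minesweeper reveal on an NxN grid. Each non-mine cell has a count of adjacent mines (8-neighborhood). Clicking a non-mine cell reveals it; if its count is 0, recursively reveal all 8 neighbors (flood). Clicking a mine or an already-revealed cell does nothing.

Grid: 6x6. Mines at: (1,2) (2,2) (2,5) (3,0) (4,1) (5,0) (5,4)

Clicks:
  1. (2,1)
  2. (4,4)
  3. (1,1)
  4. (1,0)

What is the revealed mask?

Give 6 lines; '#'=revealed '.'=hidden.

Click 1 (2,1) count=3: revealed 1 new [(2,1)] -> total=1
Click 2 (4,4) count=1: revealed 1 new [(4,4)] -> total=2
Click 3 (1,1) count=2: revealed 1 new [(1,1)] -> total=3
Click 4 (1,0) count=0: revealed 4 new [(0,0) (0,1) (1,0) (2,0)] -> total=7

Answer: ##....
##....
##....
......
....#.
......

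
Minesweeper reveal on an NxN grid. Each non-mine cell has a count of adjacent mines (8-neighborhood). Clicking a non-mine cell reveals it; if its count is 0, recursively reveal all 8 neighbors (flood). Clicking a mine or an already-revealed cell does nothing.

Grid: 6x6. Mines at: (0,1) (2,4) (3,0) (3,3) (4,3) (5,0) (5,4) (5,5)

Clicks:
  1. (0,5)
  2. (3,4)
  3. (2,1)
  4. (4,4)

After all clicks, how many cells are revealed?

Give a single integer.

Answer: 11

Derivation:
Click 1 (0,5) count=0: revealed 8 new [(0,2) (0,3) (0,4) (0,5) (1,2) (1,3) (1,4) (1,5)] -> total=8
Click 2 (3,4) count=3: revealed 1 new [(3,4)] -> total=9
Click 3 (2,1) count=1: revealed 1 new [(2,1)] -> total=10
Click 4 (4,4) count=4: revealed 1 new [(4,4)] -> total=11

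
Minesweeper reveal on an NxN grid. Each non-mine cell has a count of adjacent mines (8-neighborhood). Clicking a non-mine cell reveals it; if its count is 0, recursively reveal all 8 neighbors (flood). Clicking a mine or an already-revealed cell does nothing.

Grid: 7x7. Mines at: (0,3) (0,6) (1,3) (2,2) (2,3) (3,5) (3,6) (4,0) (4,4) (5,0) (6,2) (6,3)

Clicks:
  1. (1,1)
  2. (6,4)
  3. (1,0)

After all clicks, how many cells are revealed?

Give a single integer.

Click 1 (1,1) count=1: revealed 1 new [(1,1)] -> total=1
Click 2 (6,4) count=1: revealed 1 new [(6,4)] -> total=2
Click 3 (1,0) count=0: revealed 9 new [(0,0) (0,1) (0,2) (1,0) (1,2) (2,0) (2,1) (3,0) (3,1)] -> total=11

Answer: 11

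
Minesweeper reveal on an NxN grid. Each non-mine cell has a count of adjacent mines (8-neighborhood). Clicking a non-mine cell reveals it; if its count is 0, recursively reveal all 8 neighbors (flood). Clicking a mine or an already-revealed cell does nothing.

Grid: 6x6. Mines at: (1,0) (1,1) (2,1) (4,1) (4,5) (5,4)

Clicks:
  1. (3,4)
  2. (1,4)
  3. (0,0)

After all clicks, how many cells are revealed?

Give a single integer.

Click 1 (3,4) count=1: revealed 1 new [(3,4)] -> total=1
Click 2 (1,4) count=0: revealed 18 new [(0,2) (0,3) (0,4) (0,5) (1,2) (1,3) (1,4) (1,5) (2,2) (2,3) (2,4) (2,5) (3,2) (3,3) (3,5) (4,2) (4,3) (4,4)] -> total=19
Click 3 (0,0) count=2: revealed 1 new [(0,0)] -> total=20

Answer: 20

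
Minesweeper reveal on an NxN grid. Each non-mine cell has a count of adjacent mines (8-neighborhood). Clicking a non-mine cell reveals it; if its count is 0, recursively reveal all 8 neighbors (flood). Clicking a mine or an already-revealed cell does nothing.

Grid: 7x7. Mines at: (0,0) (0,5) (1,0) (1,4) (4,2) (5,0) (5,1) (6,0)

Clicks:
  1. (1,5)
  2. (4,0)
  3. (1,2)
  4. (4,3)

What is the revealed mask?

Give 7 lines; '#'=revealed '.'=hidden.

Answer: .###...
.###.#.
.###...
.###...
#..#...
.......
.......

Derivation:
Click 1 (1,5) count=2: revealed 1 new [(1,5)] -> total=1
Click 2 (4,0) count=2: revealed 1 new [(4,0)] -> total=2
Click 3 (1,2) count=0: revealed 12 new [(0,1) (0,2) (0,3) (1,1) (1,2) (1,3) (2,1) (2,2) (2,3) (3,1) (3,2) (3,3)] -> total=14
Click 4 (4,3) count=1: revealed 1 new [(4,3)] -> total=15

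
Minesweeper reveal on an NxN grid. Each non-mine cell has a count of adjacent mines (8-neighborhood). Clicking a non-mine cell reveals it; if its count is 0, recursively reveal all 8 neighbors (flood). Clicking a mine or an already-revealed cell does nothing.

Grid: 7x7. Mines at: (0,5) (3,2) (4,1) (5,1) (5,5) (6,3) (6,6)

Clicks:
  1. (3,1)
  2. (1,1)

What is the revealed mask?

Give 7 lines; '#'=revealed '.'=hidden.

Answer: #####..
#######
#######
##.####
...####
.......
.......

Derivation:
Click 1 (3,1) count=2: revealed 1 new [(3,1)] -> total=1
Click 2 (1,1) count=0: revealed 28 new [(0,0) (0,1) (0,2) (0,3) (0,4) (1,0) (1,1) (1,2) (1,3) (1,4) (1,5) (1,6) (2,0) (2,1) (2,2) (2,3) (2,4) (2,5) (2,6) (3,0) (3,3) (3,4) (3,5) (3,6) (4,3) (4,4) (4,5) (4,6)] -> total=29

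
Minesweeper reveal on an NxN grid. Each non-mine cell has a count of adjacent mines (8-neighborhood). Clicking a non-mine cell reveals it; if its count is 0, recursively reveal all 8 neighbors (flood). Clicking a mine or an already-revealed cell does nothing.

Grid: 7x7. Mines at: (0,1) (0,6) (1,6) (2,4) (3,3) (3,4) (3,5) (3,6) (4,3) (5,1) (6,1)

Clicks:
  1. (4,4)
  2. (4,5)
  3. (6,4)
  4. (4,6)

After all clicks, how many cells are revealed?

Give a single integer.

Click 1 (4,4) count=4: revealed 1 new [(4,4)] -> total=1
Click 2 (4,5) count=3: revealed 1 new [(4,5)] -> total=2
Click 3 (6,4) count=0: revealed 11 new [(4,6) (5,2) (5,3) (5,4) (5,5) (5,6) (6,2) (6,3) (6,4) (6,5) (6,6)] -> total=13
Click 4 (4,6) count=2: revealed 0 new [(none)] -> total=13

Answer: 13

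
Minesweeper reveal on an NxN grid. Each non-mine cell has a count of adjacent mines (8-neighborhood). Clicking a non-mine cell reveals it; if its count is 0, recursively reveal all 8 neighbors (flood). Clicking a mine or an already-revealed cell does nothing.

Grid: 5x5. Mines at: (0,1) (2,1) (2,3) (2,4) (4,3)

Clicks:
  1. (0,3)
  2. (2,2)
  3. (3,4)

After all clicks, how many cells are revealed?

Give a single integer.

Click 1 (0,3) count=0: revealed 6 new [(0,2) (0,3) (0,4) (1,2) (1,3) (1,4)] -> total=6
Click 2 (2,2) count=2: revealed 1 new [(2,2)] -> total=7
Click 3 (3,4) count=3: revealed 1 new [(3,4)] -> total=8

Answer: 8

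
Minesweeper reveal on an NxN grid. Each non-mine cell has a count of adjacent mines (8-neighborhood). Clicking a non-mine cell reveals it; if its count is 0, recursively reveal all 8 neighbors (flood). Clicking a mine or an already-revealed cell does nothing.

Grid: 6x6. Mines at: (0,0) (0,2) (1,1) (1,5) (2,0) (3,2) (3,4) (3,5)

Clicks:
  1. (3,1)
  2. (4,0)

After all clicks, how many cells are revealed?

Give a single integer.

Answer: 14

Derivation:
Click 1 (3,1) count=2: revealed 1 new [(3,1)] -> total=1
Click 2 (4,0) count=0: revealed 13 new [(3,0) (4,0) (4,1) (4,2) (4,3) (4,4) (4,5) (5,0) (5,1) (5,2) (5,3) (5,4) (5,5)] -> total=14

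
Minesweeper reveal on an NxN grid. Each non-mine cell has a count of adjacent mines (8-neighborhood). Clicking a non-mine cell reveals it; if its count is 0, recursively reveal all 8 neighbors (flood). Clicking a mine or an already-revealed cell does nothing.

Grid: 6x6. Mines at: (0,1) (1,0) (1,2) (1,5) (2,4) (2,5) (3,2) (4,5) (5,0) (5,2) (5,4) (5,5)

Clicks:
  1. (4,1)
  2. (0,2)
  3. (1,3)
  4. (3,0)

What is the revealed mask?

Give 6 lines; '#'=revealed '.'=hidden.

Click 1 (4,1) count=3: revealed 1 new [(4,1)] -> total=1
Click 2 (0,2) count=2: revealed 1 new [(0,2)] -> total=2
Click 3 (1,3) count=2: revealed 1 new [(1,3)] -> total=3
Click 4 (3,0) count=0: revealed 5 new [(2,0) (2,1) (3,0) (3,1) (4,0)] -> total=8

Answer: ..#...
...#..
##....
##....
##....
......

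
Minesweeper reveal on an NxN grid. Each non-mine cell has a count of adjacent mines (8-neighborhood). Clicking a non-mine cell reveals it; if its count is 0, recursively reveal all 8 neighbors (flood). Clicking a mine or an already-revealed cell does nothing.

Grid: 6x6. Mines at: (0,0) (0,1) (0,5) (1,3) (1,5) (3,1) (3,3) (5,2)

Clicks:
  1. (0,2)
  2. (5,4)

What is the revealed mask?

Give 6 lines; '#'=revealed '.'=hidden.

Click 1 (0,2) count=2: revealed 1 new [(0,2)] -> total=1
Click 2 (5,4) count=0: revealed 10 new [(2,4) (2,5) (3,4) (3,5) (4,3) (4,4) (4,5) (5,3) (5,4) (5,5)] -> total=11

Answer: ..#...
......
....##
....##
...###
...###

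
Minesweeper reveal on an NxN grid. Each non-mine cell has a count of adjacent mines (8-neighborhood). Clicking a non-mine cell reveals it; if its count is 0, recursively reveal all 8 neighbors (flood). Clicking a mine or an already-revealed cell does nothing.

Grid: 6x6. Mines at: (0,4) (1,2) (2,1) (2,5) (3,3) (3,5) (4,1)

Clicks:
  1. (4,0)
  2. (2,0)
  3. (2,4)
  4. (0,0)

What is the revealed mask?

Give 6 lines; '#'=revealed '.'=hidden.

Click 1 (4,0) count=1: revealed 1 new [(4,0)] -> total=1
Click 2 (2,0) count=1: revealed 1 new [(2,0)] -> total=2
Click 3 (2,4) count=3: revealed 1 new [(2,4)] -> total=3
Click 4 (0,0) count=0: revealed 4 new [(0,0) (0,1) (1,0) (1,1)] -> total=7

Answer: ##....
##....
#...#.
......
#.....
......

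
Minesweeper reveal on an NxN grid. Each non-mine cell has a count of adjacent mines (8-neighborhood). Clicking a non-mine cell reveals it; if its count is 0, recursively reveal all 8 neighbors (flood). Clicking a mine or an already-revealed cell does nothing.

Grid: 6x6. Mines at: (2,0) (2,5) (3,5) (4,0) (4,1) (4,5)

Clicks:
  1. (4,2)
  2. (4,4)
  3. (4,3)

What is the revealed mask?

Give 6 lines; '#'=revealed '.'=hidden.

Answer: ######
######
.####.
.####.
..###.
..###.

Derivation:
Click 1 (4,2) count=1: revealed 1 new [(4,2)] -> total=1
Click 2 (4,4) count=2: revealed 1 new [(4,4)] -> total=2
Click 3 (4,3) count=0: revealed 24 new [(0,0) (0,1) (0,2) (0,3) (0,4) (0,5) (1,0) (1,1) (1,2) (1,3) (1,4) (1,5) (2,1) (2,2) (2,3) (2,4) (3,1) (3,2) (3,3) (3,4) (4,3) (5,2) (5,3) (5,4)] -> total=26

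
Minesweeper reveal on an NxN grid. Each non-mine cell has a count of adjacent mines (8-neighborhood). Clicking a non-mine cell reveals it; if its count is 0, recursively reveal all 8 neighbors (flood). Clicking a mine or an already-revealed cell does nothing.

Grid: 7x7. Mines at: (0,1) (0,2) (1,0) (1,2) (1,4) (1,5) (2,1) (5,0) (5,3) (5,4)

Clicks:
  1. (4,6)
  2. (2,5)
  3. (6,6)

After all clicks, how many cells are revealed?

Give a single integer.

Answer: 19

Derivation:
Click 1 (4,6) count=0: revealed 19 new [(2,2) (2,3) (2,4) (2,5) (2,6) (3,2) (3,3) (3,4) (3,5) (3,6) (4,2) (4,3) (4,4) (4,5) (4,6) (5,5) (5,6) (6,5) (6,6)] -> total=19
Click 2 (2,5) count=2: revealed 0 new [(none)] -> total=19
Click 3 (6,6) count=0: revealed 0 new [(none)] -> total=19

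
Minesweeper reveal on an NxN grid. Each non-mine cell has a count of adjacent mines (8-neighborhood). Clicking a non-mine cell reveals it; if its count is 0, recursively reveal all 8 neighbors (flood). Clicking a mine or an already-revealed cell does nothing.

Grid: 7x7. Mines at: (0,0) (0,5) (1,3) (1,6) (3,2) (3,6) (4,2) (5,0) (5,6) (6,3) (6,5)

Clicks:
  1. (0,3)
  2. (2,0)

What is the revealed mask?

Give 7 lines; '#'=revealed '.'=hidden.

Click 1 (0,3) count=1: revealed 1 new [(0,3)] -> total=1
Click 2 (2,0) count=0: revealed 8 new [(1,0) (1,1) (2,0) (2,1) (3,0) (3,1) (4,0) (4,1)] -> total=9

Answer: ...#...
##.....
##.....
##.....
##.....
.......
.......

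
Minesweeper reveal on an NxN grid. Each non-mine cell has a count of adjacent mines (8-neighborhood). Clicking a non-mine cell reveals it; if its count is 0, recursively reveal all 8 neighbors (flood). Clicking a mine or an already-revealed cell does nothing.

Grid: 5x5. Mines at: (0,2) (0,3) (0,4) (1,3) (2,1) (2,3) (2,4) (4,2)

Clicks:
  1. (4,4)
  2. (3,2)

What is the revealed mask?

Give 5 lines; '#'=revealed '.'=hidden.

Answer: .....
.....
.....
..###
...##

Derivation:
Click 1 (4,4) count=0: revealed 4 new [(3,3) (3,4) (4,3) (4,4)] -> total=4
Click 2 (3,2) count=3: revealed 1 new [(3,2)] -> total=5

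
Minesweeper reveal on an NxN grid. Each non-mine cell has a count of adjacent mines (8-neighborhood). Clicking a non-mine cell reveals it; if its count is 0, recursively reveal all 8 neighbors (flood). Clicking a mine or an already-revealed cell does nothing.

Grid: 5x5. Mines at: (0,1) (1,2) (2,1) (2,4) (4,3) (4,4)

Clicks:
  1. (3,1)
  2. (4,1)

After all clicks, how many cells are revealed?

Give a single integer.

Answer: 6

Derivation:
Click 1 (3,1) count=1: revealed 1 new [(3,1)] -> total=1
Click 2 (4,1) count=0: revealed 5 new [(3,0) (3,2) (4,0) (4,1) (4,2)] -> total=6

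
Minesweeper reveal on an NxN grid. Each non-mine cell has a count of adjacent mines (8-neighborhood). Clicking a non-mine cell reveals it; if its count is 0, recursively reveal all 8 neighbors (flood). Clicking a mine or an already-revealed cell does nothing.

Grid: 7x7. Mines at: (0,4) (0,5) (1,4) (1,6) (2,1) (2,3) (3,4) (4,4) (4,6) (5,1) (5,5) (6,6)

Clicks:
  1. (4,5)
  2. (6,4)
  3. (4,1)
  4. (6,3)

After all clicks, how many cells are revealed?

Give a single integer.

Click 1 (4,5) count=4: revealed 1 new [(4,5)] -> total=1
Click 2 (6,4) count=1: revealed 1 new [(6,4)] -> total=2
Click 3 (4,1) count=1: revealed 1 new [(4,1)] -> total=3
Click 4 (6,3) count=0: revealed 5 new [(5,2) (5,3) (5,4) (6,2) (6,3)] -> total=8

Answer: 8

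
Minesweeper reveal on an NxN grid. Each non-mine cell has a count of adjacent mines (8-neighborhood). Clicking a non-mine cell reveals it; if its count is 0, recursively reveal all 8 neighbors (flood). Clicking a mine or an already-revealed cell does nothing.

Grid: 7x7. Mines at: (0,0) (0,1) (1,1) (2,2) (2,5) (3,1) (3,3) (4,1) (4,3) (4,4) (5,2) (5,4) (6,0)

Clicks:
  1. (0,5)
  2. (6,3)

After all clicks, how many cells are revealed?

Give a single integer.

Click 1 (0,5) count=0: revealed 10 new [(0,2) (0,3) (0,4) (0,5) (0,6) (1,2) (1,3) (1,4) (1,5) (1,6)] -> total=10
Click 2 (6,3) count=2: revealed 1 new [(6,3)] -> total=11

Answer: 11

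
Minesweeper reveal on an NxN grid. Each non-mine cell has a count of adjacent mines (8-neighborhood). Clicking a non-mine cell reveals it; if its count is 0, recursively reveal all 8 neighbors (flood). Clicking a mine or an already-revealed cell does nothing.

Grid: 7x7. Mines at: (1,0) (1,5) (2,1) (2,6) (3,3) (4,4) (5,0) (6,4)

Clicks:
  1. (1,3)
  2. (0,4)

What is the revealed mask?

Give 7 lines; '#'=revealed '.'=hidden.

Answer: .####..
.####..
..###..
.......
.......
.......
.......

Derivation:
Click 1 (1,3) count=0: revealed 11 new [(0,1) (0,2) (0,3) (0,4) (1,1) (1,2) (1,3) (1,4) (2,2) (2,3) (2,4)] -> total=11
Click 2 (0,4) count=1: revealed 0 new [(none)] -> total=11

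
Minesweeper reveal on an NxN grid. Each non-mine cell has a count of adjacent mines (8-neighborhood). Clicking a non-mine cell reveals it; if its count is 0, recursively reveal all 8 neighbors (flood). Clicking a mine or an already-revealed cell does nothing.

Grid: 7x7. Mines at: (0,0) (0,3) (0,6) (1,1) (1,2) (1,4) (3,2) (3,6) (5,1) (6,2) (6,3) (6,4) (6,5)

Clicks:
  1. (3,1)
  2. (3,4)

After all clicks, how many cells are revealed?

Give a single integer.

Click 1 (3,1) count=1: revealed 1 new [(3,1)] -> total=1
Click 2 (3,4) count=0: revealed 12 new [(2,3) (2,4) (2,5) (3,3) (3,4) (3,5) (4,3) (4,4) (4,5) (5,3) (5,4) (5,5)] -> total=13

Answer: 13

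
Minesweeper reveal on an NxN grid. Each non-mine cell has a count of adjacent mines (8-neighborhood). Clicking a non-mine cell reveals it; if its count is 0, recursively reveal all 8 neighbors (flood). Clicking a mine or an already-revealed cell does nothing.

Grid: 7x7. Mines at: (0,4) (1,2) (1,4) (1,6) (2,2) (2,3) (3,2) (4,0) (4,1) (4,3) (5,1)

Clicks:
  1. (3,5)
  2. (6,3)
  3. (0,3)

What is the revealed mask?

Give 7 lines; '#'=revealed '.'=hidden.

Answer: ...#...
.......
....###
....###
....###
..#####
..#####

Derivation:
Click 1 (3,5) count=0: revealed 19 new [(2,4) (2,5) (2,6) (3,4) (3,5) (3,6) (4,4) (4,5) (4,6) (5,2) (5,3) (5,4) (5,5) (5,6) (6,2) (6,3) (6,4) (6,5) (6,6)] -> total=19
Click 2 (6,3) count=0: revealed 0 new [(none)] -> total=19
Click 3 (0,3) count=3: revealed 1 new [(0,3)] -> total=20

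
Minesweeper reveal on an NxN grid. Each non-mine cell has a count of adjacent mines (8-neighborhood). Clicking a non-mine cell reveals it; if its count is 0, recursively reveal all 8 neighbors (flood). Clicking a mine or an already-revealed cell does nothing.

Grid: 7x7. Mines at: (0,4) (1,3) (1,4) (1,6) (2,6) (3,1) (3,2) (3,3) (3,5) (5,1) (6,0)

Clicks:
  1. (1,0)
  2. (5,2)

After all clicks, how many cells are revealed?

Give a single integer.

Click 1 (1,0) count=0: revealed 9 new [(0,0) (0,1) (0,2) (1,0) (1,1) (1,2) (2,0) (2,1) (2,2)] -> total=9
Click 2 (5,2) count=1: revealed 1 new [(5,2)] -> total=10

Answer: 10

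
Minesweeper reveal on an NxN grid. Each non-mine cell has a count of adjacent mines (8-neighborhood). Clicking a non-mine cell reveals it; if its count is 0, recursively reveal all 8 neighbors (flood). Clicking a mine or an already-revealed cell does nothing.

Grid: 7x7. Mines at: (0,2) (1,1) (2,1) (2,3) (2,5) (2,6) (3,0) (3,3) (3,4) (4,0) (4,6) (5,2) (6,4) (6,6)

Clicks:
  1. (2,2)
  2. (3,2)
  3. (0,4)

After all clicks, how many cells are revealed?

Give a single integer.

Answer: 10

Derivation:
Click 1 (2,2) count=4: revealed 1 new [(2,2)] -> total=1
Click 2 (3,2) count=3: revealed 1 new [(3,2)] -> total=2
Click 3 (0,4) count=0: revealed 8 new [(0,3) (0,4) (0,5) (0,6) (1,3) (1,4) (1,5) (1,6)] -> total=10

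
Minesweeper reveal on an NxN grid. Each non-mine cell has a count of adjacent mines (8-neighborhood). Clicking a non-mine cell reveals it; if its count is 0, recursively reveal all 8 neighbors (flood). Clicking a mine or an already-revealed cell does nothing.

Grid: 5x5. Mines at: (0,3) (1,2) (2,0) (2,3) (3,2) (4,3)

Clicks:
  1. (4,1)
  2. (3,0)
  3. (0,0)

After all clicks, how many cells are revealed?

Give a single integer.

Answer: 6

Derivation:
Click 1 (4,1) count=1: revealed 1 new [(4,1)] -> total=1
Click 2 (3,0) count=1: revealed 1 new [(3,0)] -> total=2
Click 3 (0,0) count=0: revealed 4 new [(0,0) (0,1) (1,0) (1,1)] -> total=6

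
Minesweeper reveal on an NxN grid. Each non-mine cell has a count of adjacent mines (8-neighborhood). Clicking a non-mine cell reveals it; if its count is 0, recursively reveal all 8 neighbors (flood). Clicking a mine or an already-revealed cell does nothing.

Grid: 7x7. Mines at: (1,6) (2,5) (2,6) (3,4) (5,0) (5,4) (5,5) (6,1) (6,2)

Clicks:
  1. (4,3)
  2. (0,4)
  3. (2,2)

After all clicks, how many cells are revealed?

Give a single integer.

Click 1 (4,3) count=2: revealed 1 new [(4,3)] -> total=1
Click 2 (0,4) count=0: revealed 27 new [(0,0) (0,1) (0,2) (0,3) (0,4) (0,5) (1,0) (1,1) (1,2) (1,3) (1,4) (1,5) (2,0) (2,1) (2,2) (2,3) (2,4) (3,0) (3,1) (3,2) (3,3) (4,0) (4,1) (4,2) (5,1) (5,2) (5,3)] -> total=28
Click 3 (2,2) count=0: revealed 0 new [(none)] -> total=28

Answer: 28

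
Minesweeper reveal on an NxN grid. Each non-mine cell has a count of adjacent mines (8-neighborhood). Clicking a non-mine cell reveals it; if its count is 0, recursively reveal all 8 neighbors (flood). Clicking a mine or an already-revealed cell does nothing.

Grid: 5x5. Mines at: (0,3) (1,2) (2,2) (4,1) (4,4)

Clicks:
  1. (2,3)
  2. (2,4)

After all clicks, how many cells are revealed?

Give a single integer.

Answer: 6

Derivation:
Click 1 (2,3) count=2: revealed 1 new [(2,3)] -> total=1
Click 2 (2,4) count=0: revealed 5 new [(1,3) (1,4) (2,4) (3,3) (3,4)] -> total=6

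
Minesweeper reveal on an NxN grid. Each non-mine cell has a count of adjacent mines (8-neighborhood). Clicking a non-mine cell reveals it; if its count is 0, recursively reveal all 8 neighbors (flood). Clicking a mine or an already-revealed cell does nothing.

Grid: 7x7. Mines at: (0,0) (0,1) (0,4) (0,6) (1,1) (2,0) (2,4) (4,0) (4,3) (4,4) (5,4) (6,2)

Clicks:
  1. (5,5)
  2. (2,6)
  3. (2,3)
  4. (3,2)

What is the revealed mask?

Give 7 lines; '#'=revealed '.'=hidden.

Answer: .......
.....##
...#.##
..#..##
.....##
.....##
.....##

Derivation:
Click 1 (5,5) count=2: revealed 1 new [(5,5)] -> total=1
Click 2 (2,6) count=0: revealed 11 new [(1,5) (1,6) (2,5) (2,6) (3,5) (3,6) (4,5) (4,6) (5,6) (6,5) (6,6)] -> total=12
Click 3 (2,3) count=1: revealed 1 new [(2,3)] -> total=13
Click 4 (3,2) count=1: revealed 1 new [(3,2)] -> total=14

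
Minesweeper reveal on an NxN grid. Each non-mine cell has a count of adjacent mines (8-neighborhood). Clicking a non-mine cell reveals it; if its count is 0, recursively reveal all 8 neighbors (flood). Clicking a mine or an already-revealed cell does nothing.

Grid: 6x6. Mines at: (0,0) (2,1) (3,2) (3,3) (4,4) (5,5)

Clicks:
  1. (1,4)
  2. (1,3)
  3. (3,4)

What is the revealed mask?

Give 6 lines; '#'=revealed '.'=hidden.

Click 1 (1,4) count=0: revealed 16 new [(0,1) (0,2) (0,3) (0,4) (0,5) (1,1) (1,2) (1,3) (1,4) (1,5) (2,2) (2,3) (2,4) (2,5) (3,4) (3,5)] -> total=16
Click 2 (1,3) count=0: revealed 0 new [(none)] -> total=16
Click 3 (3,4) count=2: revealed 0 new [(none)] -> total=16

Answer: .#####
.#####
..####
....##
......
......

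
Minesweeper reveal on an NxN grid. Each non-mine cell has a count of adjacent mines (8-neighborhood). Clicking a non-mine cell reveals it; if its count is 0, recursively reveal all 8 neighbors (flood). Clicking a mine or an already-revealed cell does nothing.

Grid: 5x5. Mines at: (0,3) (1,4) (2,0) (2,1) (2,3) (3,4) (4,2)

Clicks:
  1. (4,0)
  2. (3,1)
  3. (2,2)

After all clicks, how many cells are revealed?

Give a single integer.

Answer: 5

Derivation:
Click 1 (4,0) count=0: revealed 4 new [(3,0) (3,1) (4,0) (4,1)] -> total=4
Click 2 (3,1) count=3: revealed 0 new [(none)] -> total=4
Click 3 (2,2) count=2: revealed 1 new [(2,2)] -> total=5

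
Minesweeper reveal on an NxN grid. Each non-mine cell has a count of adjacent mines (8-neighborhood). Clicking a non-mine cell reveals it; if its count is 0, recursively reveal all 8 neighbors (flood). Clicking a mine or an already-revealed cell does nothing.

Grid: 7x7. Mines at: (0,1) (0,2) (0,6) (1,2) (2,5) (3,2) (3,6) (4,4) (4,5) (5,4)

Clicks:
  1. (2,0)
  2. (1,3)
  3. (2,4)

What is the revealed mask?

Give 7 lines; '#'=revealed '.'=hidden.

Answer: .......
##.#...
##..#..
##.....
####...
####...
####...

Derivation:
Click 1 (2,0) count=0: revealed 18 new [(1,0) (1,1) (2,0) (2,1) (3,0) (3,1) (4,0) (4,1) (4,2) (4,3) (5,0) (5,1) (5,2) (5,3) (6,0) (6,1) (6,2) (6,3)] -> total=18
Click 2 (1,3) count=2: revealed 1 new [(1,3)] -> total=19
Click 3 (2,4) count=1: revealed 1 new [(2,4)] -> total=20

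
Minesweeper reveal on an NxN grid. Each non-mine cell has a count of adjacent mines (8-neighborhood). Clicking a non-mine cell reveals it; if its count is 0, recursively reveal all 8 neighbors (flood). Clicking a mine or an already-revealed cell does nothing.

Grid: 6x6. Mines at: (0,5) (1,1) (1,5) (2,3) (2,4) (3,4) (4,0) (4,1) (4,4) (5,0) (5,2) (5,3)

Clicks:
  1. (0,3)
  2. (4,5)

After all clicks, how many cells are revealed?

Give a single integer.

Answer: 7

Derivation:
Click 1 (0,3) count=0: revealed 6 new [(0,2) (0,3) (0,4) (1,2) (1,3) (1,4)] -> total=6
Click 2 (4,5) count=2: revealed 1 new [(4,5)] -> total=7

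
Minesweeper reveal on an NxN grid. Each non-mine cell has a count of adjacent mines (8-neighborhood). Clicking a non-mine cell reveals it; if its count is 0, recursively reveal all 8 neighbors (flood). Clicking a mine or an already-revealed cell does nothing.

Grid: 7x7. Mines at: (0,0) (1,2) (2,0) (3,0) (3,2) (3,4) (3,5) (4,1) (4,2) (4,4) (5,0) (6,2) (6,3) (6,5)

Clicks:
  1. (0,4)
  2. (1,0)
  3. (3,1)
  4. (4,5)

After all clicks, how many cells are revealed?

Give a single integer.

Answer: 15

Derivation:
Click 1 (0,4) count=0: revealed 12 new [(0,3) (0,4) (0,5) (0,6) (1,3) (1,4) (1,5) (1,6) (2,3) (2,4) (2,5) (2,6)] -> total=12
Click 2 (1,0) count=2: revealed 1 new [(1,0)] -> total=13
Click 3 (3,1) count=5: revealed 1 new [(3,1)] -> total=14
Click 4 (4,5) count=3: revealed 1 new [(4,5)] -> total=15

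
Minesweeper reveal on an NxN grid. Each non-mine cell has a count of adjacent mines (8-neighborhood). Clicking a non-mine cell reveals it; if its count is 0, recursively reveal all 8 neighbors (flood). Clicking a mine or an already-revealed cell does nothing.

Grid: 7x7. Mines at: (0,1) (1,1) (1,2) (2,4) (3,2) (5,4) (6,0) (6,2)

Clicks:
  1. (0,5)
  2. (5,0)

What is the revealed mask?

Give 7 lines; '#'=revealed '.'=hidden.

Click 1 (0,5) count=0: revealed 18 new [(0,3) (0,4) (0,5) (0,6) (1,3) (1,4) (1,5) (1,6) (2,5) (2,6) (3,5) (3,6) (4,5) (4,6) (5,5) (5,6) (6,5) (6,6)] -> total=18
Click 2 (5,0) count=1: revealed 1 new [(5,0)] -> total=19

Answer: ...####
...####
.....##
.....##
.....##
#....##
.....##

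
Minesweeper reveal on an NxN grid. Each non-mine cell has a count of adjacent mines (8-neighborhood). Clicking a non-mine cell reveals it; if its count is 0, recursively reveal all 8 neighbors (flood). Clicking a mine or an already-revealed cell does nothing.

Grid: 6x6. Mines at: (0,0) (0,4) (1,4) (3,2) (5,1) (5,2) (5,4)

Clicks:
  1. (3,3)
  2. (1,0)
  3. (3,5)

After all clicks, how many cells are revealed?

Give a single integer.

Click 1 (3,3) count=1: revealed 1 new [(3,3)] -> total=1
Click 2 (1,0) count=1: revealed 1 new [(1,0)] -> total=2
Click 3 (3,5) count=0: revealed 8 new [(2,3) (2,4) (2,5) (3,4) (3,5) (4,3) (4,4) (4,5)] -> total=10

Answer: 10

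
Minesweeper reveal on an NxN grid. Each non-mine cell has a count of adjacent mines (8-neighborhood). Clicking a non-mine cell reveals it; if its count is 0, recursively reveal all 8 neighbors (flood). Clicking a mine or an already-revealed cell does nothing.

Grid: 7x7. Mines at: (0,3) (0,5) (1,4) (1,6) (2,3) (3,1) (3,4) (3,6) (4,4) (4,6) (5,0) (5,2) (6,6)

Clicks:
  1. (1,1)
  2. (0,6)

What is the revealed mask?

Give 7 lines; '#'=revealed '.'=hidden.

Click 1 (1,1) count=0: revealed 9 new [(0,0) (0,1) (0,2) (1,0) (1,1) (1,2) (2,0) (2,1) (2,2)] -> total=9
Click 2 (0,6) count=2: revealed 1 new [(0,6)] -> total=10

Answer: ###...#
###....
###....
.......
.......
.......
.......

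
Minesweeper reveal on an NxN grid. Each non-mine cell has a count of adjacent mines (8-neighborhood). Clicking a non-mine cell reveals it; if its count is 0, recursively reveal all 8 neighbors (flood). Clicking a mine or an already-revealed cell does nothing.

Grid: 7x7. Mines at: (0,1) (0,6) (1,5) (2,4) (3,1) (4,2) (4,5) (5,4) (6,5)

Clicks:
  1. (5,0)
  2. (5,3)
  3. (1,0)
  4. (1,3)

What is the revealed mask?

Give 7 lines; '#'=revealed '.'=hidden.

Click 1 (5,0) count=0: revealed 10 new [(4,0) (4,1) (5,0) (5,1) (5,2) (5,3) (6,0) (6,1) (6,2) (6,3)] -> total=10
Click 2 (5,3) count=2: revealed 0 new [(none)] -> total=10
Click 3 (1,0) count=1: revealed 1 new [(1,0)] -> total=11
Click 4 (1,3) count=1: revealed 1 new [(1,3)] -> total=12

Answer: .......
#..#...
.......
.......
##.....
####...
####...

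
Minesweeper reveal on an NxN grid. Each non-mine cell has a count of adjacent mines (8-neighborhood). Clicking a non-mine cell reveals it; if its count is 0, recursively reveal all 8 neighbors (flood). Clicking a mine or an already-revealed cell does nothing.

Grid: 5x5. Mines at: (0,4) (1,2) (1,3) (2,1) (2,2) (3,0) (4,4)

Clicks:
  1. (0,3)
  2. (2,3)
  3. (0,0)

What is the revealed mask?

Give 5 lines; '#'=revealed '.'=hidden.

Answer: ##.#.
##...
...#.
.....
.....

Derivation:
Click 1 (0,3) count=3: revealed 1 new [(0,3)] -> total=1
Click 2 (2,3) count=3: revealed 1 new [(2,3)] -> total=2
Click 3 (0,0) count=0: revealed 4 new [(0,0) (0,1) (1,0) (1,1)] -> total=6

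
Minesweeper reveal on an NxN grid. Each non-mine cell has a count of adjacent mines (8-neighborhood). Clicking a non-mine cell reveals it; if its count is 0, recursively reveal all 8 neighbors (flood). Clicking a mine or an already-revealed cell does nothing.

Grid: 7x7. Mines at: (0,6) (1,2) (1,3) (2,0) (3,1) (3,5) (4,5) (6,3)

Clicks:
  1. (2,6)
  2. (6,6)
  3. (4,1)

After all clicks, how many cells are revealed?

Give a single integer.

Click 1 (2,6) count=1: revealed 1 new [(2,6)] -> total=1
Click 2 (6,6) count=0: revealed 6 new [(5,4) (5,5) (5,6) (6,4) (6,5) (6,6)] -> total=7
Click 3 (4,1) count=1: revealed 1 new [(4,1)] -> total=8

Answer: 8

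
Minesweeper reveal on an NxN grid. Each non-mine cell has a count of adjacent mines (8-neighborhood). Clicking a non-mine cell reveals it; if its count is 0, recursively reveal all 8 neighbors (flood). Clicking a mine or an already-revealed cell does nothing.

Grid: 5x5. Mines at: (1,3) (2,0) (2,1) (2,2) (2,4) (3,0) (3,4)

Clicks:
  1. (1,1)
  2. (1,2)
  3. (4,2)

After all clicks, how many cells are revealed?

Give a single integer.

Answer: 8

Derivation:
Click 1 (1,1) count=3: revealed 1 new [(1,1)] -> total=1
Click 2 (1,2) count=3: revealed 1 new [(1,2)] -> total=2
Click 3 (4,2) count=0: revealed 6 new [(3,1) (3,2) (3,3) (4,1) (4,2) (4,3)] -> total=8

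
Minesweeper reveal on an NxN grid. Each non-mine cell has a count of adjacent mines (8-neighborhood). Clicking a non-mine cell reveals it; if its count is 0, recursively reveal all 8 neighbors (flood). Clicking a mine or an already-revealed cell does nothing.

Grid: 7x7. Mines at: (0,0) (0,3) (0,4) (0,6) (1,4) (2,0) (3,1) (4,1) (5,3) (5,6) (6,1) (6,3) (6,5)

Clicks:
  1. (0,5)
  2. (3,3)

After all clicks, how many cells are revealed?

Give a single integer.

Answer: 18

Derivation:
Click 1 (0,5) count=3: revealed 1 new [(0,5)] -> total=1
Click 2 (3,3) count=0: revealed 17 new [(1,5) (1,6) (2,2) (2,3) (2,4) (2,5) (2,6) (3,2) (3,3) (3,4) (3,5) (3,6) (4,2) (4,3) (4,4) (4,5) (4,6)] -> total=18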